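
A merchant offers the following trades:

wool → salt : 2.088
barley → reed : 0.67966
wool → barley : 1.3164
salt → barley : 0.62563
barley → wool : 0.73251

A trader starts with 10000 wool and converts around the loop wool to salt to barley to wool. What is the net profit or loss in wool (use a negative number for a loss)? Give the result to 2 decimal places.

-431.11

10000 wool × 2.088 = 20880 salt
20880 salt × 0.62563 = 13063.1544 barley
13063.1544 barley × 0.73251 = 9568.891229544 wool
Net change: 9568.891229544 − 10000 = -431.108770456 wool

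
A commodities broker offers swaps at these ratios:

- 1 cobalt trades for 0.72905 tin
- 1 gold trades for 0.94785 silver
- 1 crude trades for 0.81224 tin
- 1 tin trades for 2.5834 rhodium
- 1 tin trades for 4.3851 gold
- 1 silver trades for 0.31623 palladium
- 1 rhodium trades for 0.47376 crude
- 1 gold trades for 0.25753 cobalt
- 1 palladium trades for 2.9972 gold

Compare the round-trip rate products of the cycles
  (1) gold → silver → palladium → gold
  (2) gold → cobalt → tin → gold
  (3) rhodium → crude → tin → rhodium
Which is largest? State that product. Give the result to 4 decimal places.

0.9941

(1) 0.94785 × 0.31623 × 2.9972 = 0.89838
(2) 0.25753 × 0.72905 × 4.3851 = 0.82331
(3) 0.47376 × 0.81224 × 2.5834 = 0.99411
Highest is cycle (3) at 0.9941 (≤1, no arbitrage).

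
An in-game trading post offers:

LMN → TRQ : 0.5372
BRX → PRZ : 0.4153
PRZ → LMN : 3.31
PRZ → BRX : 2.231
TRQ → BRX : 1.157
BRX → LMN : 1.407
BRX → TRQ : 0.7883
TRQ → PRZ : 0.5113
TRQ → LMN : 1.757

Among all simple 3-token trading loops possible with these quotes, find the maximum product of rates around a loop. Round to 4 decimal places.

0.9092

TRQ→PRZ→LMN→TRQ: 0.5113 × 3.31 × 0.5372 = 0.90916
TRQ→PRZ→BRX→TRQ: 0.5113 × 2.231 × 0.7883 = 0.89922
TRQ→BRX→LMN→TRQ: 1.157 × 1.407 × 0.5372 = 0.87451
Maximum is TRQ→PRZ→LMN→TRQ at 0.9092; no arbitrage — every cycle loses value.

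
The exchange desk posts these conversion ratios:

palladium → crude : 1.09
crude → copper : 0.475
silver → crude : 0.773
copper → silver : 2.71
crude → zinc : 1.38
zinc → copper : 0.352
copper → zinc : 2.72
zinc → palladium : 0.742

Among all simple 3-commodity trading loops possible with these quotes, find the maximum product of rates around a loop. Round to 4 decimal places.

palladium→crude→zinc→palladium: 1.09 × 1.38 × 0.742 = 1.11612
copper→silver→crude→copper: 2.71 × 0.773 × 0.475 = 0.99504
Maximum is palladium→crude→zinc→palladium at 1.1161; arbitrage exists.

1.1161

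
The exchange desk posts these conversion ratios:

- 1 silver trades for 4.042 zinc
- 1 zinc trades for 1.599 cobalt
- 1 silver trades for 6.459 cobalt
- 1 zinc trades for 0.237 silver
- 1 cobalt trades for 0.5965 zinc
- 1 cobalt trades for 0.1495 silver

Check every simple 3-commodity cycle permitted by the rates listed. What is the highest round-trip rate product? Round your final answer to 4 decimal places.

0.9662

zinc→cobalt→silver→zinc: 1.599 × 0.1495 × 4.042 = 0.96624
zinc→silver→cobalt→zinc: 0.237 × 6.459 × 0.5965 = 0.91311
Maximum is zinc→cobalt→silver→zinc at 0.9662; no arbitrage — every cycle loses value.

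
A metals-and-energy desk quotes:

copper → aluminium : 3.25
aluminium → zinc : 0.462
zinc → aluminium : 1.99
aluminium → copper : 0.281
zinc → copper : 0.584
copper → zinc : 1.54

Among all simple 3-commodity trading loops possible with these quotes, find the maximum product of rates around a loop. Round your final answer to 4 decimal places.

aluminium→zinc→copper→aluminium: 0.462 × 0.584 × 3.25 = 0.87688
aluminium→copper→zinc→aluminium: 0.281 × 1.54 × 1.99 = 0.86115
Maximum is aluminium→zinc→copper→aluminium at 0.8769; no arbitrage — every cycle loses value.

0.8769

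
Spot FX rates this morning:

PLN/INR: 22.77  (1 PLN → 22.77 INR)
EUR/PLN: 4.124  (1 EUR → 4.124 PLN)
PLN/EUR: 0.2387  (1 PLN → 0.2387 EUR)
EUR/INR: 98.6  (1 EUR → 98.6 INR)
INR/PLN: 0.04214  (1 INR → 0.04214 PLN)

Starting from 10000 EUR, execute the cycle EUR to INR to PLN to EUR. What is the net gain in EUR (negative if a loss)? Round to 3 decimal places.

-82.005

10000 EUR × 98.6 = 986000 INR
986000 INR × 0.04214 = 41550.04 PLN
41550.04 PLN × 0.2387 = 9917.994548 EUR
Net change: 9917.994548 − 10000 = -82.005452 EUR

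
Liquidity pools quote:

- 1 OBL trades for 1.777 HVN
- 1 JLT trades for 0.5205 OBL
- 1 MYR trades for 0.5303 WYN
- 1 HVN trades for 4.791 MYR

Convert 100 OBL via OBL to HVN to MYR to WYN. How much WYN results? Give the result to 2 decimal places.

100 OBL × 1.777 = 177.7 HVN
177.7 HVN × 4.791 = 851.3607 MYR
851.3607 MYR × 0.5303 = 451.47657921 WYN

451.48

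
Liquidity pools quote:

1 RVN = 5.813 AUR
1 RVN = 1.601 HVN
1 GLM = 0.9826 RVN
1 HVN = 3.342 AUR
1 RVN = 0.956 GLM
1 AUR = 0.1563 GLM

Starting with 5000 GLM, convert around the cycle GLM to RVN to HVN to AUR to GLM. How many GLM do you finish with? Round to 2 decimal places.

5000 GLM × 0.9826 = 4913 RVN
4913 RVN × 1.601 = 7865.713 HVN
7865.713 HVN × 3.342 = 26287.212846 AUR
26287.212846 AUR × 0.1563 = 4108.6913678298 GLM

4108.69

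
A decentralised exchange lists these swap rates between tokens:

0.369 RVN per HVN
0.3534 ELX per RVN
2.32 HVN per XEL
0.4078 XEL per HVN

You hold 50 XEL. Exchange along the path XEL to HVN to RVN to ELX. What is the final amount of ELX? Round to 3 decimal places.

50 XEL × 2.32 = 116 HVN
116 HVN × 0.369 = 42.804 RVN
42.804 RVN × 0.3534 = 15.1269336 ELX

15.127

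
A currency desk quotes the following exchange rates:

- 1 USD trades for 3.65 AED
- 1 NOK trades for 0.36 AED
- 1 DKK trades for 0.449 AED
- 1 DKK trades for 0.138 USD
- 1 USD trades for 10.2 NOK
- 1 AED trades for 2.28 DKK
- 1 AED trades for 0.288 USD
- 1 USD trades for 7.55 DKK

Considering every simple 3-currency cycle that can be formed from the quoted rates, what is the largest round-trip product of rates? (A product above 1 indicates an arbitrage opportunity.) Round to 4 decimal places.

1.1484

DKK→USD→AED→DKK: 0.138 × 3.65 × 2.28 = 1.14844
USD→NOK→AED→USD: 10.2 × 0.36 × 0.288 = 1.05754
DKK→AED→USD→DKK: 0.449 × 0.288 × 7.55 = 0.97631
Maximum is DKK→USD→AED→DKK at 1.1484; arbitrage exists.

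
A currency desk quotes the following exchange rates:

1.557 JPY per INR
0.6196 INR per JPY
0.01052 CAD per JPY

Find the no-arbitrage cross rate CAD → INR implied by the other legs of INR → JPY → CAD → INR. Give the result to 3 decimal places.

61.051

Known legs of the cycle: 1.557 × 0.01052 = 0.01637964
For no arbitrage the full-cycle product must be 1, so the missing rate is 1 / 0.01637964 ≈ 61.05140.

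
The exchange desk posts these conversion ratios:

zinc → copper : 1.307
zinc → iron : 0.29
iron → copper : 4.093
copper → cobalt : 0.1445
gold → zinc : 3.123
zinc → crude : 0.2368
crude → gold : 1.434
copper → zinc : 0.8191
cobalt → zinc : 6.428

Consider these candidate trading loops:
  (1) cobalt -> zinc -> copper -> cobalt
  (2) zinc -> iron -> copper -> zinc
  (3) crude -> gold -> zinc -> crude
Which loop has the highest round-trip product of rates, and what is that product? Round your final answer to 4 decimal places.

(1) 6.428 × 1.307 × 0.1445 = 1.21400
(2) 0.29 × 4.093 × 0.8191 = 0.97225
(3) 1.434 × 3.123 × 0.2368 = 1.06048
Highest is cycle (1) at 1.2140 (>1, arbitrage).

1.2140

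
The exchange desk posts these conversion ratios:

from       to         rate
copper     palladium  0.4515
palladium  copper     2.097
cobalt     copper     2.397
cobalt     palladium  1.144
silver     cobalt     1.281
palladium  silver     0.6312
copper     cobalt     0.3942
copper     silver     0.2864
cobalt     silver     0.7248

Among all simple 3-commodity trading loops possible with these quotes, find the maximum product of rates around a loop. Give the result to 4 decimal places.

0.9457

cobalt→palladium→copper→cobalt: 1.144 × 2.097 × 0.3942 = 0.94567
cobalt→palladium→silver→cobalt: 1.144 × 0.6312 × 1.281 = 0.92500
cobalt→copper→silver→cobalt: 2.397 × 0.2864 × 1.281 = 0.87941
Maximum is cobalt→palladium→copper→cobalt at 0.9457; no arbitrage — every cycle loses value.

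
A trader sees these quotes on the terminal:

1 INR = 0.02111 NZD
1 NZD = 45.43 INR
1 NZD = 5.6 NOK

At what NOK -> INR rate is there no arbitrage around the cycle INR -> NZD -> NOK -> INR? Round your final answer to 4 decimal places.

8.4591

Known legs of the cycle: 0.02111 × 5.6 = 0.118216
For no arbitrage the full-cycle product must be 1, so the missing rate is 1 / 0.118216 ≈ 8.459092.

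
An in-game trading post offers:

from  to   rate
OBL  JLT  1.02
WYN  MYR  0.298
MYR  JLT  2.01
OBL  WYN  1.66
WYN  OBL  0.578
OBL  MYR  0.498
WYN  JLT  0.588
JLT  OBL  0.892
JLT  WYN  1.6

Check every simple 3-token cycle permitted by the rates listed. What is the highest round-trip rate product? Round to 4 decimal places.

0.9584

MYR→JLT→WYN→MYR: 2.01 × 1.6 × 0.298 = 0.95837
JLT→WYN→OBL→JLT: 1.6 × 0.578 × 1.02 = 0.94330
MYR→JLT→OBL→MYR: 2.01 × 0.892 × 0.498 = 0.89287
JLT→OBL→WYN→JLT: 0.892 × 1.66 × 0.588 = 0.87066
Maximum is MYR→JLT→WYN→MYR at 0.9584; no arbitrage — every cycle loses value.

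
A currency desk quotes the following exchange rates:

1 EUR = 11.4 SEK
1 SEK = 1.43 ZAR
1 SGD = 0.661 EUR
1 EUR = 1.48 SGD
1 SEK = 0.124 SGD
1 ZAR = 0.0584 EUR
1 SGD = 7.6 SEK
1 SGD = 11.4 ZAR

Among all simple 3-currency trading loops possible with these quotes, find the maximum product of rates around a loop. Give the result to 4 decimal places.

SGD→ZAR→EUR→SGD: 11.4 × 0.0584 × 1.48 = 0.98532
ZAR→EUR→SEK→ZAR: 0.0584 × 11.4 × 1.43 = 0.95204
SGD→EUR→SEK→SGD: 0.661 × 11.4 × 0.124 = 0.93439
Maximum is SGD→ZAR→EUR→SGD at 0.9853; no arbitrage — every cycle loses value.

0.9853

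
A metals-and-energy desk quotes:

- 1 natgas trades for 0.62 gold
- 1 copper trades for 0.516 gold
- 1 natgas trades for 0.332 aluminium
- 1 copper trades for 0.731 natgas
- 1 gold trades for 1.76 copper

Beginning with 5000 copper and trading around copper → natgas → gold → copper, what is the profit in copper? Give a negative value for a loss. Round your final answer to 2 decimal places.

-1011.66

5000 copper × 0.731 = 3655 natgas
3655 natgas × 0.62 = 2266.1 gold
2266.1 gold × 1.76 = 3988.336 copper
Net change: 3988.336 − 5000 = -1011.664 copper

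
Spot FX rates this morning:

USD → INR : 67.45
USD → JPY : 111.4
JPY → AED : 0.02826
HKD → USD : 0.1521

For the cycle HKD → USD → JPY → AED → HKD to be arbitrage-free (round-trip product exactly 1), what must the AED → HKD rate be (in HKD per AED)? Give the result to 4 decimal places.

2.0884

Known legs of the cycle: 0.1521 × 111.4 × 0.02826 = 0.4788357444
For no arbitrage the full-cycle product must be 1, so the missing rate is 1 / 0.4788357444 ≈ 2.088399.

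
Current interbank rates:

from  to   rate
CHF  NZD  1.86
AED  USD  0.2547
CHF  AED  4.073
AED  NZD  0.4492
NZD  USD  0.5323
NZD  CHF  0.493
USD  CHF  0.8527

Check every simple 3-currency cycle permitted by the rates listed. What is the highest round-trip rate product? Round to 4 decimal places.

AED→NZD→CHF→AED: 0.4492 × 0.493 × 4.073 = 0.90199
USD→CHF→AED→USD: 0.8527 × 4.073 × 0.2547 = 0.88459
USD→CHF→NZD→USD: 0.8527 × 1.86 × 0.5323 = 0.84424
Maximum is AED→NZD→CHF→AED at 0.9020; no arbitrage — every cycle loses value.

0.9020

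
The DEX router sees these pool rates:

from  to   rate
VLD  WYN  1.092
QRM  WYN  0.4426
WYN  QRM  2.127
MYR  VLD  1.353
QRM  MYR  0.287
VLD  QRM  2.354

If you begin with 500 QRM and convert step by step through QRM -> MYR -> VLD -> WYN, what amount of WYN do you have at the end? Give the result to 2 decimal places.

500 QRM × 0.287 = 143.5 MYR
143.5 MYR × 1.353 = 194.1555 VLD
194.1555 VLD × 1.092 = 212.017806 WYN

212.02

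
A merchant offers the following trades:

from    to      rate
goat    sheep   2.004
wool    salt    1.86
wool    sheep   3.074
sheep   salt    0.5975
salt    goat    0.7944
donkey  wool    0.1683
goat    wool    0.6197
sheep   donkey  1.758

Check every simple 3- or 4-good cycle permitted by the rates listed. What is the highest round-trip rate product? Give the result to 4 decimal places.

0.9512

salt→goat→sheep→salt: 0.7944 × 2.004 × 0.5975 = 0.95121
salt→goat→wool→salt: 0.7944 × 0.6197 × 1.86 = 0.91566
donkey→wool→sheep→donkey: 0.1683 × 3.074 × 1.758 = 0.90951
salt→goat→wool→sheep→salt: 0.7944 × 0.6197 × 3.074 × 0.5975 = 0.90420
Maximum is salt→goat→sheep→salt at 0.9512; no arbitrage — every cycle loses value.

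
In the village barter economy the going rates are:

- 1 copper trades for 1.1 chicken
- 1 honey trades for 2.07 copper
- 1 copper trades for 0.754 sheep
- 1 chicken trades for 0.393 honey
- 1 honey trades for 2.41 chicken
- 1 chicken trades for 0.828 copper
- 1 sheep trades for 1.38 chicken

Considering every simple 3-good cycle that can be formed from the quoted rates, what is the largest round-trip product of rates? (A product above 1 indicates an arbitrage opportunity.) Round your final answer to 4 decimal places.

honey→copper→chicken→honey: 2.07 × 1.1 × 0.393 = 0.89486
sheep→chicken→copper→sheep: 1.38 × 0.828 × 0.754 = 0.86155
Maximum is honey→copper→chicken→honey at 0.8949; no arbitrage — every cycle loses value.

0.8949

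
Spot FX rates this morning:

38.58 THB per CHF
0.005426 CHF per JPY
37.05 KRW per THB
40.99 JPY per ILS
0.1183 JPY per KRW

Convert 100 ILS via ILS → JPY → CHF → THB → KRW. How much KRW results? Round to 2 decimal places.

31791.29

100 ILS × 40.99 = 4099 JPY
4099 JPY × 0.005426 = 22.241174 CHF
22.241174 CHF × 38.58 = 858.06449292 THB
858.06449292 THB × 37.05 = 31791.289462686 KRW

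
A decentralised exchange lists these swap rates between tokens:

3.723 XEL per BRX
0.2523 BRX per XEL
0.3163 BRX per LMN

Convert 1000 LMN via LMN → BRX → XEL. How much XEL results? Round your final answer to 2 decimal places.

1177.58

1000 LMN × 0.3163 = 316.3 BRX
316.3 BRX × 3.723 = 1177.5849 XEL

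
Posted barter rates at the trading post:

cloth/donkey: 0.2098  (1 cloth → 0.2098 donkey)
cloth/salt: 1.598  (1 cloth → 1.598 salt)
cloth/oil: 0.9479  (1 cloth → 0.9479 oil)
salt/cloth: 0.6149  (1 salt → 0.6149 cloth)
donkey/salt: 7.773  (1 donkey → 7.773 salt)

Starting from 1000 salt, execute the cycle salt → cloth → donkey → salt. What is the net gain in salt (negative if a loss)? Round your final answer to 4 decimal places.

2.7638

1000 salt × 0.6149 = 614.9 cloth
614.9 cloth × 0.2098 = 129.00602 donkey
129.00602 donkey × 7.773 = 1002.76379346 salt
Net change: 1002.76379346 − 1000 = 2.76379346 salt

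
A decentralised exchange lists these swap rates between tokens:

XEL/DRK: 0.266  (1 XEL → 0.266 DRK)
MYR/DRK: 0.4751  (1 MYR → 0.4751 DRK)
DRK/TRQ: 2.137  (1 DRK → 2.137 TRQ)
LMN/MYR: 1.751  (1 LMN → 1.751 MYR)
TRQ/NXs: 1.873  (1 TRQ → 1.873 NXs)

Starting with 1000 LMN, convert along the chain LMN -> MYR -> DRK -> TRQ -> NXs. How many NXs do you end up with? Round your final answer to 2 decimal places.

3329.76

1000 LMN × 1.751 = 1751 MYR
1751 MYR × 0.4751 = 831.9001 DRK
831.9001 DRK × 2.137 = 1777.7705137 TRQ
1777.7705137 TRQ × 1.873 = 3329.7641721601 NXs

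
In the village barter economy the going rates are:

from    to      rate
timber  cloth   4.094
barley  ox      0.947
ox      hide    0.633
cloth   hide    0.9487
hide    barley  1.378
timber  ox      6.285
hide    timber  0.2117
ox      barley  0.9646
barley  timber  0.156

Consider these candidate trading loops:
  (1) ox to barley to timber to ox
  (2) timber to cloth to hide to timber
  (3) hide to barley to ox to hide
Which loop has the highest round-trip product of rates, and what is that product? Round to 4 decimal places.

(1) 0.9646 × 0.156 × 6.285 = 0.94575
(2) 4.094 × 0.9487 × 0.2117 = 0.82224
(3) 1.378 × 0.947 × 0.633 = 0.82604
Highest is cycle (1) at 0.9458 (≤1, no arbitrage).

0.9458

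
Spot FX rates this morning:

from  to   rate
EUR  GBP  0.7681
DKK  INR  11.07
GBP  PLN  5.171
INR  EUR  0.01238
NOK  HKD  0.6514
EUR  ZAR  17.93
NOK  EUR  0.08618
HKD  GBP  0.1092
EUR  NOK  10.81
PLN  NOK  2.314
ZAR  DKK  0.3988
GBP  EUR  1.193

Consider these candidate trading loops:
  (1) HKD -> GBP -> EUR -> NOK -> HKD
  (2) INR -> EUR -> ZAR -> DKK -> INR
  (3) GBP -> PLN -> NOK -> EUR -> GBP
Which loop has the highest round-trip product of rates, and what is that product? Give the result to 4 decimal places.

(1) 0.1092 × 1.193 × 10.81 × 0.6514 = 0.91735
(2) 0.01238 × 17.93 × 0.3988 × 11.07 = 0.97995
(3) 5.171 × 2.314 × 0.08618 × 0.7681 = 0.79207
Highest is cycle (2) at 0.9799 (≤1, no arbitrage).

0.9799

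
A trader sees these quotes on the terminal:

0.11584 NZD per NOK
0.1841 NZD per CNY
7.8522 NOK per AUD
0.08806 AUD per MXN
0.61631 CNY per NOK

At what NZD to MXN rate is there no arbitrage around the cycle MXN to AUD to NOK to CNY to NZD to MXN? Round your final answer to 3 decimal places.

Known legs of the cycle: 0.08806 × 7.8522 × 0.61631 × 0.1841 = 0.078455435395019172
For no arbitrage the full-cycle product must be 1, so the missing rate is 1 / 0.078455435395019172 ≈ 12.74609.

12.746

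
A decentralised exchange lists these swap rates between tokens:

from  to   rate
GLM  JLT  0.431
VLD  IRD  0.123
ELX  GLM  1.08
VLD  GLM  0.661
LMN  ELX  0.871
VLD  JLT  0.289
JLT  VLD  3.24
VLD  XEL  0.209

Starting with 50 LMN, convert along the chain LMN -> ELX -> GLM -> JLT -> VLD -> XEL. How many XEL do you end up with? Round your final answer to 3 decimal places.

13.727

50 LMN × 0.871 = 43.55 ELX
43.55 ELX × 1.08 = 47.034 GLM
47.034 GLM × 0.431 = 20.271654 JLT
20.271654 JLT × 3.24 = 65.68015896 VLD
65.68015896 VLD × 0.209 = 13.72715322264 XEL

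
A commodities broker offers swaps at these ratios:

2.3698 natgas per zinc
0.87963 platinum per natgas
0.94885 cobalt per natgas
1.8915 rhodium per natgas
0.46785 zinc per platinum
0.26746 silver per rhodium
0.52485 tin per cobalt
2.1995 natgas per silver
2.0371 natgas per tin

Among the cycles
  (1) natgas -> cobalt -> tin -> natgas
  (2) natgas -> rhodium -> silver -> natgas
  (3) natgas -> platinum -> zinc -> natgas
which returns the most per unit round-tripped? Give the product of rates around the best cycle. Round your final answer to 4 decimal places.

(1) 0.94885 × 0.52485 × 2.0371 = 1.01448
(2) 1.8915 × 0.26746 × 2.1995 = 1.11273
(3) 0.87963 × 0.46785 × 2.3698 = 0.97526
Highest is cycle (2) at 1.1127 (>1, arbitrage).

1.1127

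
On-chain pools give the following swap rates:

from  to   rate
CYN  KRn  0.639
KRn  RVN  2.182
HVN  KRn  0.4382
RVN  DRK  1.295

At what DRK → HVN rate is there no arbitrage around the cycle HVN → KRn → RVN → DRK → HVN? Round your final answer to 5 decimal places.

0.80761

Known legs of the cycle: 0.4382 × 2.182 × 1.295 = 1.238217358
For no arbitrage the full-cycle product must be 1, so the missing rate is 1 / 1.238217358 ≈ 0.8076126.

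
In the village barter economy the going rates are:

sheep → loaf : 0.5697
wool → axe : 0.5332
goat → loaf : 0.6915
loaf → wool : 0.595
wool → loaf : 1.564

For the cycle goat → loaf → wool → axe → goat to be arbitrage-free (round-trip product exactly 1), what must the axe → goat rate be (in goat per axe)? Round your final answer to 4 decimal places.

Known legs of the cycle: 0.6915 × 0.595 × 0.5332 = 0.219381141
For no arbitrage the full-cycle product must be 1, so the missing rate is 1 / 0.219381141 ≈ 4.558277.

4.5583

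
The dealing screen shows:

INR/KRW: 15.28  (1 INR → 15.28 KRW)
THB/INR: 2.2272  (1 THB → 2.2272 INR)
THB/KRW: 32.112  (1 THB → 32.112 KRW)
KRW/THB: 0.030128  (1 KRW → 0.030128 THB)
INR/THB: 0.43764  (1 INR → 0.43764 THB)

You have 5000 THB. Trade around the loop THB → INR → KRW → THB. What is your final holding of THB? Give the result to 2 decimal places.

5000 THB × 2.2272 = 11136 INR
11136 INR × 15.28 = 170158.08 KRW
170158.08 KRW × 0.030128 = 5126.52263424 THB

5126.52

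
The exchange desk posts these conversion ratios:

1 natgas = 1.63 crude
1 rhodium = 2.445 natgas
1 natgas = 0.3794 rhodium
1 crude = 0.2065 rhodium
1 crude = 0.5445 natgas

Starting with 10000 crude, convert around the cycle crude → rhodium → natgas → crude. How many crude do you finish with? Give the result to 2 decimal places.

8229.75

10000 crude × 0.2065 = 2065 rhodium
2065 rhodium × 2.445 = 5048.925 natgas
5048.925 natgas × 1.63 = 8229.74775 crude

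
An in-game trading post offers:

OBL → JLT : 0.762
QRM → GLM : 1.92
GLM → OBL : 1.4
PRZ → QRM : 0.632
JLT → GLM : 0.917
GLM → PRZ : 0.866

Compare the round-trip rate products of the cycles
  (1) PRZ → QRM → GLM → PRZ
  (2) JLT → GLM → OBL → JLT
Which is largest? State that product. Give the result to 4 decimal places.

1.0508

(1) 0.632 × 1.92 × 0.866 = 1.05084
(2) 0.917 × 1.4 × 0.762 = 0.97826
Highest is cycle (1) at 1.0508 (>1, arbitrage).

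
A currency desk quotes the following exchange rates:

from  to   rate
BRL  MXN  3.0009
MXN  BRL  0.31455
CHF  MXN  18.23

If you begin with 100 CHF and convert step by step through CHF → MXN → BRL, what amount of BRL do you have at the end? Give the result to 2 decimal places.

100 CHF × 18.23 = 1823 MXN
1823 MXN × 0.31455 = 573.42465 BRL

573.42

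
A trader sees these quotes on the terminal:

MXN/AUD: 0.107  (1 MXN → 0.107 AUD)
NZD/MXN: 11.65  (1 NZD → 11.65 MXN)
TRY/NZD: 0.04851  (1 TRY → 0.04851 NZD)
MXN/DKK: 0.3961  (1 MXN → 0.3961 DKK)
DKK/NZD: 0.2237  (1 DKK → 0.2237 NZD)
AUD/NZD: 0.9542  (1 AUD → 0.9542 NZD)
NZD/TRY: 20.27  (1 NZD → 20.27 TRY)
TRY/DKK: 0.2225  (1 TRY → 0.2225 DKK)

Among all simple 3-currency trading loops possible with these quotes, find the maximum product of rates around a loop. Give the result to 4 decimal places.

MXN→AUD→NZD→MXN: 0.107 × 0.9542 × 11.65 = 1.18946
MXN→DKK→NZD→MXN: 0.3961 × 0.2237 × 11.65 = 1.03228
NZD→TRY→DKK→NZD: 20.27 × 0.2225 × 0.2237 = 1.00890
Maximum is MXN→AUD→NZD→MXN at 1.1895; arbitrage exists.

1.1895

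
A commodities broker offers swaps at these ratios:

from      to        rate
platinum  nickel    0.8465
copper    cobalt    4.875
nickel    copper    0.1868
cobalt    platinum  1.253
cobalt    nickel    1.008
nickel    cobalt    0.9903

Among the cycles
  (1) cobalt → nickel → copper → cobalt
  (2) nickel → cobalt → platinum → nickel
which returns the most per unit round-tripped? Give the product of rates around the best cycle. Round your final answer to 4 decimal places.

(1) 1.008 × 0.1868 × 4.875 = 0.91794
(2) 0.9903 × 1.253 × 0.8465 = 1.05038
Highest is cycle (2) at 1.0504 (>1, arbitrage).

1.0504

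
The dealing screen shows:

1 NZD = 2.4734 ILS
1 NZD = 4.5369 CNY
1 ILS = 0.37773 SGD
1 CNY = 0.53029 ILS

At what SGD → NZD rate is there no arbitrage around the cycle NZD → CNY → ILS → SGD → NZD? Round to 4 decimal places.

Known legs of the cycle: 4.5369 × 0.53029 × 0.37773 = 0.90877029534873
For no arbitrage the full-cycle product must be 1, so the missing rate is 1 / 0.90877029534873 ≈ 1.100388.

1.1004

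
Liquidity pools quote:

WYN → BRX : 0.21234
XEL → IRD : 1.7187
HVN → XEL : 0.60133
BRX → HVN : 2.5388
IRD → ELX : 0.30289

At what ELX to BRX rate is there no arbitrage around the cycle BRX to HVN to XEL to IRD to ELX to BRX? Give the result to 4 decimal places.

1.2583

Known legs of the cycle: 2.5388 × 0.60133 × 1.7187 × 0.30289 = 0.794742380586741972
For no arbitrage the full-cycle product must be 1, so the missing rate is 1 / 0.794742380586741972 ≈ 1.258269.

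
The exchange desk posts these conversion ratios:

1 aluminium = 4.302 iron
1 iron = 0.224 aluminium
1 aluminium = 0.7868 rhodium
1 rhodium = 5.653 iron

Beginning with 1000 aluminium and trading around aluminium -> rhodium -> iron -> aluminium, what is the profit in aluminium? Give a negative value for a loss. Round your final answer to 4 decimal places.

-3.6972

1000 aluminium × 0.7868 = 786.8 rhodium
786.8 rhodium × 5.653 = 4447.7804 iron
4447.7804 iron × 0.224 = 996.3028096 aluminium
Net change: 996.3028096 − 1000 = -3.6971904 aluminium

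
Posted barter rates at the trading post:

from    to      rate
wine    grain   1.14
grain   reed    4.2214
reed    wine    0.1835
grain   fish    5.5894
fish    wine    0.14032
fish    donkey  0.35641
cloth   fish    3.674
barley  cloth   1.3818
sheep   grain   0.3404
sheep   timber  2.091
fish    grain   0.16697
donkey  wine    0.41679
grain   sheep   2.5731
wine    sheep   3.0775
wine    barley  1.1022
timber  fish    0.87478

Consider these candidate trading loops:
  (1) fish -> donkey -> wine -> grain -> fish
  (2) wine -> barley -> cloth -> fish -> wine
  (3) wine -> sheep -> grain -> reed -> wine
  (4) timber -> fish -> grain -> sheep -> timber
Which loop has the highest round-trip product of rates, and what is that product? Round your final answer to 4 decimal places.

(1) 0.35641 × 0.41679 × 1.14 × 5.5894 = 0.94654
(2) 1.1022 × 1.3818 × 3.674 × 0.14032 = 0.78517
(3) 3.0775 × 0.3404 × 4.2214 × 0.1835 = 0.81148
(4) 0.87478 × 0.16697 × 2.5731 × 2.091 = 0.78587
Highest is cycle (1) at 0.9465 (≤1, no arbitrage).

0.9465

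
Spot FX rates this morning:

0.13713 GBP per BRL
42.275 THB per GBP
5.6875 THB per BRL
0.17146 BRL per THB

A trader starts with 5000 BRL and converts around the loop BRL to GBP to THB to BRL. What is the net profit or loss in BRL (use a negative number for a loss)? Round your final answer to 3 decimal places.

5000 BRL × 0.13713 = 685.65 GBP
685.65 GBP × 42.275 = 28985.85375 THB
28985.85375 THB × 0.17146 = 4969.914483975 BRL
Net change: 4969.914483975 − 5000 = -30.085516025 BRL

-30.086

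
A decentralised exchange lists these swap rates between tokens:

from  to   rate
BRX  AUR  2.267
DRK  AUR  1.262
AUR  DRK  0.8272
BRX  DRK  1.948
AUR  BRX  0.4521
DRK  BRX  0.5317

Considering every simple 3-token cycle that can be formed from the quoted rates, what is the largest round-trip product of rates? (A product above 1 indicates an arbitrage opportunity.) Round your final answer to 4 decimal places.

DRK→AUR→BRX→DRK: 1.262 × 0.4521 × 1.948 = 1.11143
DRK→BRX→AUR→DRK: 0.5317 × 2.267 × 0.8272 = 0.99708
Maximum is DRK→AUR→BRX→DRK at 1.1114; arbitrage exists.

1.1114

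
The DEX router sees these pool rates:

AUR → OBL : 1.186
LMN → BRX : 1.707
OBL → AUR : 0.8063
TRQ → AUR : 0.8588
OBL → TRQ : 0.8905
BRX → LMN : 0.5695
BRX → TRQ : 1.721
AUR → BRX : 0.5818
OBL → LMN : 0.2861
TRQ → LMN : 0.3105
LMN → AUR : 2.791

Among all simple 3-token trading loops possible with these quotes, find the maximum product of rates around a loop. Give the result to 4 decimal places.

0.9470

OBL→LMN→AUR→OBL: 0.2861 × 2.791 × 1.186 = 0.94703
BRX→LMN→AUR→BRX: 0.5695 × 2.791 × 0.5818 = 0.92476
BRX→TRQ→LMN→BRX: 1.721 × 0.3105 × 1.707 = 0.91217
OBL→TRQ→AUR→OBL: 0.8905 × 0.8588 × 1.186 = 0.90701
BRX→TRQ→AUR→BRX: 1.721 × 0.8588 × 0.5818 = 0.85990
Maximum is OBL→LMN→AUR→OBL at 0.9470; no arbitrage — every cycle loses value.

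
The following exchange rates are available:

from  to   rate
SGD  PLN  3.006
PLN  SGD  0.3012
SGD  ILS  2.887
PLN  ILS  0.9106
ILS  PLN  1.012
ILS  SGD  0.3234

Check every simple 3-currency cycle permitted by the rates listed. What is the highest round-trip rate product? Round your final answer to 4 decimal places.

0.8852

ILS→SGD→PLN→ILS: 0.3234 × 3.006 × 0.9106 = 0.88523
ILS→PLN→SGD→ILS: 1.012 × 0.3012 × 2.887 = 0.88000
Maximum is ILS→SGD→PLN→ILS at 0.8852; no arbitrage — every cycle loses value.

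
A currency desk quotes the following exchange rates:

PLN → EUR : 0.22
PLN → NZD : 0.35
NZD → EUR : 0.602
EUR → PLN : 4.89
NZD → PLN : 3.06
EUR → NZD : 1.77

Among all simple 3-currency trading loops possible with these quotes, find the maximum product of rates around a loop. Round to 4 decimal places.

1.1916

EUR→NZD→PLN→EUR: 1.77 × 3.06 × 0.22 = 1.19156
EUR→PLN→NZD→EUR: 4.89 × 0.35 × 0.602 = 1.03032
Maximum is EUR→NZD→PLN→EUR at 1.1916; arbitrage exists.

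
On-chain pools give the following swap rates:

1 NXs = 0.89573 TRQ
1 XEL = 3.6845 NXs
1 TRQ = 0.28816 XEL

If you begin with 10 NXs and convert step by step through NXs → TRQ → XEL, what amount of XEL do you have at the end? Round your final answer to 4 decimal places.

10 NXs × 0.89573 = 8.9573 TRQ
8.9573 TRQ × 0.28816 = 2.581135568 XEL

2.5811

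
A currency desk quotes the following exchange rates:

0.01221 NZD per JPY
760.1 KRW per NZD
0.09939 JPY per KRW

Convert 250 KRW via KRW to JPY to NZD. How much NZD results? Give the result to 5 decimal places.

0.30339

250 KRW × 0.09939 = 24.8475 JPY
24.8475 JPY × 0.01221 = 0.303387975 NZD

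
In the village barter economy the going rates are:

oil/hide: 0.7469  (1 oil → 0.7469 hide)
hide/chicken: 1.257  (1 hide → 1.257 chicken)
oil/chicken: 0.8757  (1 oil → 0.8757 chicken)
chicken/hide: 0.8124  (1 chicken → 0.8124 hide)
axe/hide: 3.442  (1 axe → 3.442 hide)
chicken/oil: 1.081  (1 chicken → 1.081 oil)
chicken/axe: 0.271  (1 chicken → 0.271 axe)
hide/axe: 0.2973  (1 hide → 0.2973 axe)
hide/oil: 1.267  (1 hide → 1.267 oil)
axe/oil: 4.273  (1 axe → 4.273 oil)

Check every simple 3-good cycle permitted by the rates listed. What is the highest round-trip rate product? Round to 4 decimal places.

axe→hide→chicken→axe: 3.442 × 1.257 × 0.271 = 1.17251
hide→chicken→oil→hide: 1.257 × 1.081 × 0.7469 = 1.01490
axe→oil→chicken→axe: 4.273 × 0.8757 × 0.271 = 1.01405
axe→oil→hide→axe: 4.273 × 0.7469 × 0.2973 = 0.94883
hide→oil→chicken→hide: 1.267 × 0.8757 × 0.8124 = 0.90137
Maximum is axe→hide→chicken→axe at 1.1725; arbitrage exists.

1.1725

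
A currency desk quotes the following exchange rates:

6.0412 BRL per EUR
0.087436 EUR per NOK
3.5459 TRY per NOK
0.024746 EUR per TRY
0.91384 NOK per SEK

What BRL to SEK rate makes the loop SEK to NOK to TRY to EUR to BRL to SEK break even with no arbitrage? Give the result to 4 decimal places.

2.0643

Known legs of the cycle: 0.91384 × 3.5459 × 0.024746 × 6.0412 = 0.4844231280999090112
For no arbitrage the full-cycle product must be 1, so the missing rate is 1 / 0.4844231280999090112 ≈ 2.064311.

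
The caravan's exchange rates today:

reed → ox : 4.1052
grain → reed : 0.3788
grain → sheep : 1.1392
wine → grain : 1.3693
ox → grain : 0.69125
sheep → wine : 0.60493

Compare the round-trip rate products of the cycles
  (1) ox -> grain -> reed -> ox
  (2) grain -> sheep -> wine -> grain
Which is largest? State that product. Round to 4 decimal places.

1.0749

(1) 0.69125 × 0.3788 × 4.1052 = 1.07493
(2) 1.1392 × 0.60493 × 1.3693 = 0.94363
Highest is cycle (1) at 1.0749 (>1, arbitrage).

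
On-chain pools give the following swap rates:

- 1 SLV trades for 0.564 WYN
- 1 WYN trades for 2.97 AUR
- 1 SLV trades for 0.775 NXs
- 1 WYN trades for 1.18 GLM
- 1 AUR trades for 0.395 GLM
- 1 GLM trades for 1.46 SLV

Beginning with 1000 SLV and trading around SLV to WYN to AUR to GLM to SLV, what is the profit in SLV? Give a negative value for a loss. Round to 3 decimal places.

1000 SLV × 0.564 = 564 WYN
564 WYN × 2.97 = 1675.08 AUR
1675.08 AUR × 0.395 = 661.6566 GLM
661.6566 GLM × 1.46 = 966.018636 SLV
Net change: 966.018636 − 1000 = -33.981364 SLV

-33.981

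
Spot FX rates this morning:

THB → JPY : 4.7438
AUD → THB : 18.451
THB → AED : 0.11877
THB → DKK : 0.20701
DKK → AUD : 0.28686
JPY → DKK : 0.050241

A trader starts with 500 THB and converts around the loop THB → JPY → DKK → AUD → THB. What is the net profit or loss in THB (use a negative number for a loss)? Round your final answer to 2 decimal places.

500 THB × 4.7438 = 2371.9 JPY
2371.9 JPY × 0.050241 = 119.1666279 DKK
119.1666279 DKK × 0.28686 = 34.184138879394 AUD
34.184138879394 AUD × 18.451 = 630.731546463698694 THB
Net change: 630.731546463698694 − 500 = 130.731546463698694 THB

130.73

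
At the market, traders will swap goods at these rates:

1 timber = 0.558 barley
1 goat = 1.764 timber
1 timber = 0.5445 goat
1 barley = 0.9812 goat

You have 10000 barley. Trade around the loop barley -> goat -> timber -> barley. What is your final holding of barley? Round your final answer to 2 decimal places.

9658.07

10000 barley × 0.9812 = 9812 goat
9812 goat × 1.764 = 17308.368 timber
17308.368 timber × 0.558 = 9658.069344 barley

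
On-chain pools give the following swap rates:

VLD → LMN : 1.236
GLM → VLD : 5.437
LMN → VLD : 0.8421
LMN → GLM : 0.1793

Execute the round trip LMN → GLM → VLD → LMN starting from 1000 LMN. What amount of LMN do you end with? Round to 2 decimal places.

1000 LMN × 0.1793 = 179.3 GLM
179.3 GLM × 5.437 = 974.8541 VLD
974.8541 VLD × 1.236 = 1204.9196676 LMN

1204.92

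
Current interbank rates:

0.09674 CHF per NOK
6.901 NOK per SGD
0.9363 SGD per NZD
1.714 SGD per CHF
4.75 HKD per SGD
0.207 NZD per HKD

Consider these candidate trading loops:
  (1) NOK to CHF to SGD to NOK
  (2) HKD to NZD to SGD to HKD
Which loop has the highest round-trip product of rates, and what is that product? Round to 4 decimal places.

1.1443

(1) 0.09674 × 1.714 × 6.901 = 1.14427
(2) 0.207 × 0.9363 × 4.75 = 0.92062
Highest is cycle (1) at 1.1443 (>1, arbitrage).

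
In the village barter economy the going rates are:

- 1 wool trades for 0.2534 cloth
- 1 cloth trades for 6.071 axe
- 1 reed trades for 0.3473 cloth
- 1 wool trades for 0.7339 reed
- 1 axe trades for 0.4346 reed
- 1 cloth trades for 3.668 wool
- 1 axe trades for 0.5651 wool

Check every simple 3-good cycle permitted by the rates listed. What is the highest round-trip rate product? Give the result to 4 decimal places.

0.9349

cloth→wool→reed→cloth: 3.668 × 0.7339 × 0.3473 = 0.93491
cloth→axe→reed→cloth: 6.071 × 0.4346 × 0.3473 = 0.91634
cloth→axe→wool→cloth: 6.071 × 0.5651 × 0.2534 = 0.86934
Maximum is cloth→wool→reed→cloth at 0.9349; no arbitrage — every cycle loses value.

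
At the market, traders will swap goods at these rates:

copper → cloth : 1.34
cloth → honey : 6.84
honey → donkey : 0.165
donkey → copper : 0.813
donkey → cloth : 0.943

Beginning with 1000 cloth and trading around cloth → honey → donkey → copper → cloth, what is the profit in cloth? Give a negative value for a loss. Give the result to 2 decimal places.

229.52

1000 cloth × 6.84 = 6840 honey
6840 honey × 0.165 = 1128.6 donkey
1128.6 donkey × 0.813 = 917.5518 copper
917.5518 copper × 1.34 = 1229.519412 cloth
Net change: 1229.519412 − 1000 = 229.519412 cloth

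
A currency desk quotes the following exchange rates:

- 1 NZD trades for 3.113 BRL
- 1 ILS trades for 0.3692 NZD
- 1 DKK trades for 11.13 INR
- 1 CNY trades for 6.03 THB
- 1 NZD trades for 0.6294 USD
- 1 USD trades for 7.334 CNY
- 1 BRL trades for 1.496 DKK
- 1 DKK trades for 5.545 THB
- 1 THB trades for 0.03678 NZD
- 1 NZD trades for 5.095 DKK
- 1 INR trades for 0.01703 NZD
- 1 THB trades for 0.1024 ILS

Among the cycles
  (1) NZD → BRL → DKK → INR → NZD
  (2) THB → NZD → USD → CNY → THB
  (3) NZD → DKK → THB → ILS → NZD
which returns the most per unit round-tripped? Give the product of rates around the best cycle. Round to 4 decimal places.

1.0681

(1) 3.113 × 1.496 × 11.13 × 0.01703 = 0.88272
(2) 0.03678 × 0.6294 × 7.334 × 6.03 = 1.02376
(3) 5.095 × 5.545 × 0.1024 × 0.3692 = 1.06809
Highest is cycle (3) at 1.0681 (>1, arbitrage).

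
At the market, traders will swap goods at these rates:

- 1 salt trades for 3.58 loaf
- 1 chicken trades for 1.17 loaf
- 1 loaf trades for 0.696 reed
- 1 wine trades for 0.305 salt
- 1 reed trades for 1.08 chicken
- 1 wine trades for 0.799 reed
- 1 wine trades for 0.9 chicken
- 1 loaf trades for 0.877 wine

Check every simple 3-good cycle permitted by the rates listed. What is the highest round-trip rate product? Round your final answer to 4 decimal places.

0.9576

wine→salt→loaf→wine: 0.305 × 3.58 × 0.877 = 0.95760
wine→chicken→loaf→wine: 0.9 × 1.17 × 0.877 = 0.92348
reed→chicken→loaf→reed: 1.08 × 1.17 × 0.696 = 0.87947
Maximum is wine→salt→loaf→wine at 0.9576; no arbitrage — every cycle loses value.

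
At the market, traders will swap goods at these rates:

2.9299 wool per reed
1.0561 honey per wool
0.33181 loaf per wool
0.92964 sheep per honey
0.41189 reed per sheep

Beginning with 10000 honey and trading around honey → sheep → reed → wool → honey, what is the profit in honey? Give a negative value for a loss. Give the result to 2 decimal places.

1848.24

10000 honey × 0.92964 = 9296.4 sheep
9296.4 sheep × 0.41189 = 3829.094196 reed
3829.094196 reed × 2.9299 = 11218.8630848604 wool
11218.8630848604 wool × 1.0561 = 11848.24130392106844 honey
Net change: 11848.24130392106844 − 10000 = 1848.24130392106844 honey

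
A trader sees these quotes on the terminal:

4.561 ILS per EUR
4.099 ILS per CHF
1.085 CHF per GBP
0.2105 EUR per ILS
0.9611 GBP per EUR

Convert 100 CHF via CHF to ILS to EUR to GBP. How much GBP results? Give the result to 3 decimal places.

82.928

100 CHF × 4.099 = 409.9 ILS
409.9 ILS × 0.2105 = 86.28395 EUR
86.28395 EUR × 0.9611 = 82.927504345 GBP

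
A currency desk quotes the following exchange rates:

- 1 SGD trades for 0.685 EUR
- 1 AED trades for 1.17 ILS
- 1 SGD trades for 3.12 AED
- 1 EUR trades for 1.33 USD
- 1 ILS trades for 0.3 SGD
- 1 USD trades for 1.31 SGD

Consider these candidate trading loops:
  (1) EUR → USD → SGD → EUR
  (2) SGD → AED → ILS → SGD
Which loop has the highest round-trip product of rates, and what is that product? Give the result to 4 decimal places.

(1) 1.33 × 1.31 × 0.685 = 1.19348
(2) 3.12 × 1.17 × 0.3 = 1.09512
Highest is cycle (1) at 1.1935 (>1, arbitrage).

1.1935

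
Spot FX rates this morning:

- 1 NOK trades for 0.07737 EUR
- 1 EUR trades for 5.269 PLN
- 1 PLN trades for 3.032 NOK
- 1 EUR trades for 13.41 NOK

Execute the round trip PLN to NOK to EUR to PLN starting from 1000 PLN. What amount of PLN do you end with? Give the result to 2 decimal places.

1000 PLN × 3.032 = 3032 NOK
3032 NOK × 0.07737 = 234.58584 EUR
234.58584 EUR × 5.269 = 1236.03279096 PLN

1236.03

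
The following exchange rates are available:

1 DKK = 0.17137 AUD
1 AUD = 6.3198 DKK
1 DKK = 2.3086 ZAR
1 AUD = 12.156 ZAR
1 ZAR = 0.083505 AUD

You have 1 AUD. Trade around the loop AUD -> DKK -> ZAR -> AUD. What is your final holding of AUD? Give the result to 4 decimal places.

1.2183

1 AUD × 6.3198 = 6.3198 DKK
6.3198 DKK × 2.3086 = 14.58989028 ZAR
14.58989028 ZAR × 0.083505 = 1.2183287878314 AUD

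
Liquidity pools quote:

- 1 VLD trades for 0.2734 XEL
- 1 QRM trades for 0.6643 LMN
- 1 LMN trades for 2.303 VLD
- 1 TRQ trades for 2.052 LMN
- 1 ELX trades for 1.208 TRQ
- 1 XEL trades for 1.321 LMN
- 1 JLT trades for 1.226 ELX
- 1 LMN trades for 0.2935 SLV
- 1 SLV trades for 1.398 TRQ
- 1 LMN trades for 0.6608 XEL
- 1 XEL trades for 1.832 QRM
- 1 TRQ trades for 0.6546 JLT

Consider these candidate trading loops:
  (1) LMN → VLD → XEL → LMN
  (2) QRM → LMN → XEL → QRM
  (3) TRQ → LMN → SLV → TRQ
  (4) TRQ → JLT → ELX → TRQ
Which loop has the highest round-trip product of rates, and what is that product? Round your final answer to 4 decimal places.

0.9695

(1) 2.303 × 0.2734 × 1.321 = 0.83175
(2) 0.6643 × 0.6608 × 1.832 = 0.80419
(3) 2.052 × 0.2935 × 1.398 = 0.84196
(4) 0.6546 × 1.226 × 1.208 = 0.96947
Highest is cycle (4) at 0.9695 (≤1, no arbitrage).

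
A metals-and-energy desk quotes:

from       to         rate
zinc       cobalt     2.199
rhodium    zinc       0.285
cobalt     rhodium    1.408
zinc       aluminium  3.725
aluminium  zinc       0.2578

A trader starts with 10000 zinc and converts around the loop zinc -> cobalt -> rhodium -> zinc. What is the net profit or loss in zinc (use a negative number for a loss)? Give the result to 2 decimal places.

-1175.85

10000 zinc × 2.199 = 21990 cobalt
21990 cobalt × 1.408 = 30961.92 rhodium
30961.92 rhodium × 0.285 = 8824.1472 zinc
Net change: 8824.1472 − 10000 = -1175.8528 zinc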